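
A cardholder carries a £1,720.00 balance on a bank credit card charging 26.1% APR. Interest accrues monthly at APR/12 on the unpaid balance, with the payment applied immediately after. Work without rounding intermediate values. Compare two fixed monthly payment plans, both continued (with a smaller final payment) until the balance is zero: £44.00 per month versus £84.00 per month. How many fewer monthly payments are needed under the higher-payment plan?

61 fewer payments

Monthly rate r = 26.1%/12 = 2.175% = 0.02175.
At £44.00/mo: n = ⌈−ln(1 − rB₀/P)/ln(1+r)⌉ = 89 payments (last £10.63); total interest = total paid − £1,720.00 = £2,162.63.
At £84.00/mo: 28 payments (last £33.31); total interest £581.31.
Payments saved = 89 − 28 = 61.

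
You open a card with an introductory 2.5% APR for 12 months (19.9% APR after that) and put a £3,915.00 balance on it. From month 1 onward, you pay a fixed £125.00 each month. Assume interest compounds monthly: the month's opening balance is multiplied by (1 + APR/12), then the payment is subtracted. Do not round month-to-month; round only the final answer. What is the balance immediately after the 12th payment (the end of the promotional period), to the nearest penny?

Promo months 1–12 at r₀ = 2.5%/12 = 0.00208333; months 13+ at r₁ = 19.9%/12 = 0.0165833.
After month 12: iterate B ← B·(1+r₀) − £125.00 for 12 months → £2,496.70.

£2,496.70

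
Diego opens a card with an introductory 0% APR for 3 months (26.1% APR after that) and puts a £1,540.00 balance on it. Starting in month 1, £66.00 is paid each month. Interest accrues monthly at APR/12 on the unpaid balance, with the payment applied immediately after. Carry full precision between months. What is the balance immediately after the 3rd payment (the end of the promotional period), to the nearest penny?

Promo months 1–3 at r₀ = 0%/12 = 0; months 4+ at r₁ = 26.1%/12 = 0.02175.
After month 3 (no interest yet): B = £1,540.00 − 3·£66.00 = £1,342.00.

£1,342.00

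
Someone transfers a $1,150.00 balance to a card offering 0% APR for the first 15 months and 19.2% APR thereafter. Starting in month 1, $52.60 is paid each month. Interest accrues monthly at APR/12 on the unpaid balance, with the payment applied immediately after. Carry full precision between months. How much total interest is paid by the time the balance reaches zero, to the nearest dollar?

$25

Promo months 1–15 at r₀ = 0%/12 = 0; months 16+ at r₁ = 19.2%/12 = 0.016.
After month 15 (no interest yet): B = $1,150.00 − 15·$52.60 = $361.00.
Then at r₁ with $52.60/mo: n₂ = −ln(1 − r₁·B/P)/ln(1+r₁) ≈ 7.33 → 8 more payments.
Total paid = 22·$52.60 + $17.35 = $1,174.55; interest = $1,174.55 − $1,150.00 = $24.55.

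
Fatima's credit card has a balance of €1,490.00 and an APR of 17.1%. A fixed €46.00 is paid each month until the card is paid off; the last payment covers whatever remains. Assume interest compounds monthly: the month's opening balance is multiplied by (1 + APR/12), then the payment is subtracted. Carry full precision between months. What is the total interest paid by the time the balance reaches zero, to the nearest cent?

€522.79

Monthly rate r = 17.1%/12 = 1.425% = 0.01425.
Payoff takes n = ⌈−ln(1 − rB₀/P)/ln(1+r)⌉ = ⌈43.755⌉ = 44 payments; the last is €34.79.
Total paid = 43·€46.00 + €34.79 = €2,012.79.
Total interest = total paid − principal = €2,012.79 − €1,490.00 = €522.79.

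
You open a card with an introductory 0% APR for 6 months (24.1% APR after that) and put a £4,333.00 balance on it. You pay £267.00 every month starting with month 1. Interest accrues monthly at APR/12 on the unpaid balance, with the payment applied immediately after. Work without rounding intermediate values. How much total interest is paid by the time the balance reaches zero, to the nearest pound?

£357

Promo months 1–6 at r₀ = 0%/12 = 0; months 7+ at r₁ = 24.1%/12 = 0.0200833.
After month 6 (no interest yet): B = £4,333.00 − 6·£267.00 = £2,731.00.
Then at r₁ with £267.00/mo: n₂ = −ln(1 − r₁·B/P)/ln(1+r₁) ≈ 11.56 → 12 more payments.
Total paid = 17·£267.00 + £151.26 = £4,690.26; interest = £4,690.26 − £4,333.00 = £357.26.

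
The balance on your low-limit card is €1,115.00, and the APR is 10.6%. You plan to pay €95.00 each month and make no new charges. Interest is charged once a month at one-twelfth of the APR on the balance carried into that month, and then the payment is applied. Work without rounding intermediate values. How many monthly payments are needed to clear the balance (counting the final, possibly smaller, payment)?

Monthly rate r = 10.6%/12 = 0.883333% = 0.00883333.
Recurrence: B ← B·(1+r) − €95.00.
Month 1: interest €9.85; balance after payment €1,029.85.
Month 2: interest €9.10; balance after payment €943.95.
Closed form: n = −ln(1 − rB₀/P)/ln(1+r) = −ln(0.89632)/ln(1.00883) ≈ 12.446, so the balance reaches zero during payment 13.

13 months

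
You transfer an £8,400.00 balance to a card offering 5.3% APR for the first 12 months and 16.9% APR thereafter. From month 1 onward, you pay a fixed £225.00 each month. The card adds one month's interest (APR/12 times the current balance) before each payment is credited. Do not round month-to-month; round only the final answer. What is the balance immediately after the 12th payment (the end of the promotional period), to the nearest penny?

£6,089.61

Promo months 1–12 at r₀ = 5.3%/12 = 0.00441667; months 13+ at r₁ = 16.9%/12 = 0.0140833.
After month 12: iterate B ← B·(1+r₀) − £225.00 for 12 months → £6,089.61.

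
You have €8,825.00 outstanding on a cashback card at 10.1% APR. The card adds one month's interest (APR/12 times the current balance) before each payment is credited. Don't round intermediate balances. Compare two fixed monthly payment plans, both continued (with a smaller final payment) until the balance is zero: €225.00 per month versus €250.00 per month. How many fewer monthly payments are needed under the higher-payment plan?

5 fewer payments

Monthly rate r = 10.1%/12 = 0.841667% = 0.00841667.
At €225.00/mo: n = ⌈−ln(1 − rB₀/P)/ln(1+r)⌉ = 48 payments (last €180.80); total interest = total paid − €8,825.00 = €1,930.80.
At €250.00/mo: 43 payments (last €15.93); total interest €1,690.93.
Payments saved = 48 − 43 = 5.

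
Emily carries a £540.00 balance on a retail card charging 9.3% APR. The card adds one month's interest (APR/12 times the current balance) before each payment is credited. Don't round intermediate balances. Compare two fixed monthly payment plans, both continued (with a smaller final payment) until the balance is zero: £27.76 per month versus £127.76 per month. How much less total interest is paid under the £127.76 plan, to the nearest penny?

£36.33

Monthly rate r = 9.3%/12 = 0.775% = 0.00775.
At £27.76/mo: n = ⌈−ln(1 − rB₀/P)/ln(1+r)⌉ = 22 payments (last £4.64); total interest = total paid − £540.00 = £47.60.
At £127.76/mo: 5 payments (last £40.23); total interest £11.27.
Interest saved = £47.60 − £11.27 = £36.33.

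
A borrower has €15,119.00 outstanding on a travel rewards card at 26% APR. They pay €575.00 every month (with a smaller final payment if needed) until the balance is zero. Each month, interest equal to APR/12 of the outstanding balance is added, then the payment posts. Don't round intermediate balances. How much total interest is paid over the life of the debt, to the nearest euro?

€7,503

Monthly rate r = 26%/12 = 2.16667% = 0.0216667.
Payoff takes n = ⌈−ln(1 − rB₀/P)/ln(1+r)⌉ = ⌈39.341⌉ = 40 payments; the last is €197.21.
Total paid = 39·€575.00 + €197.21 = €22,622.21.
Total interest = total paid − principal = €22,622.21 − €15,119.00 = €7,503.21.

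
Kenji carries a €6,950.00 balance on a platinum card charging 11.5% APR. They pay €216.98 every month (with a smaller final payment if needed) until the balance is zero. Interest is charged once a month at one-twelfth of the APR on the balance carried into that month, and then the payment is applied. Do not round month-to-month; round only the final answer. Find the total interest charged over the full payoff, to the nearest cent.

€1,391.83

Monthly rate r = 11.5%/12 = 0.958333% = 0.00958333.
Payoff takes n = ⌈−ln(1 − rB₀/P)/ln(1+r)⌉ = ⌈38.444⌉ = 39 payments; the last is €96.59.
Total paid = 38·€216.98 + €96.59 = €8,341.83.
Total interest = total paid − principal = €8,341.83 − €6,950.00 = €1,391.83.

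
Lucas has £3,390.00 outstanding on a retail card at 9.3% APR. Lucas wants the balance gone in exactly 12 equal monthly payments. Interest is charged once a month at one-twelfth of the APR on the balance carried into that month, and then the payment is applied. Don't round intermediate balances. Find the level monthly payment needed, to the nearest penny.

Monthly rate r = 9.3%/12 = 0.775% = 0.00775.
Level-payment amortization: P = B₀·r / (1 − (1+r)^(−n)) = 3390.00·0.00775 / (1 − 1.00775^(−12)).
Denominator 1 − (1+r)^(−12) = 0.0884797566.
P = 26.2725 / 0.0884797566 ≈ 296.93.

£296.93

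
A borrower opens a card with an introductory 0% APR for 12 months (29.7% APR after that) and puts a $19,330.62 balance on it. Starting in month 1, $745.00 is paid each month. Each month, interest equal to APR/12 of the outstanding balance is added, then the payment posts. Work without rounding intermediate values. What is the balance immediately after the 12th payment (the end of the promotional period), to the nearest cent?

$10,390.62

Promo months 1–12 at r₀ = 0%/12 = 0; months 13+ at r₁ = 29.7%/12 = 0.02475.
After month 12 (no interest yet): B = $19,330.62 − 12·$745.00 = $10,390.62.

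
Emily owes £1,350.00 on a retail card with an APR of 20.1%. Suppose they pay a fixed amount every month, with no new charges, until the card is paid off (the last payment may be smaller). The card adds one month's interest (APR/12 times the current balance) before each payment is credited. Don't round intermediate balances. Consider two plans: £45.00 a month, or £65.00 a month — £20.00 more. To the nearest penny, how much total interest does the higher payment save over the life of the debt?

Monthly rate r = 20.1%/12 = 1.675% = 0.01675.
At £45.00/mo: n = ⌈−ln(1 − rB₀/P)/ln(1+r)⌉ = 43 payments (last £1.33); total interest = total paid − £1,350.00 = £541.33.
At £65.00/mo: 26 payments (last £48.05); total interest £323.05.
Interest saved = £541.33 − £323.05 = £218.28.

£218.28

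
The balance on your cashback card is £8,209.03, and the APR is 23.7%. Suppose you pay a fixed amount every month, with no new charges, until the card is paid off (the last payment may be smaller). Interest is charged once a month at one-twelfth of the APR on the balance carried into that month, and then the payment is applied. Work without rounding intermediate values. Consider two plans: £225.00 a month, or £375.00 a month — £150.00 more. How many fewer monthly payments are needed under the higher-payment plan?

Monthly rate r = 23.7%/12 = 1.975% = 0.01975.
At £225.00/mo: n = ⌈−ln(1 − rB₀/P)/ln(1+r)⌉ = 66 payments (last £43.69); total interest = total paid − £8,209.03 = £6,459.66.
At £375.00/mo: 29 payments (last £357.32); total interest £2,648.29.
Payments saved = 66 − 29 = 37.

37 fewer payments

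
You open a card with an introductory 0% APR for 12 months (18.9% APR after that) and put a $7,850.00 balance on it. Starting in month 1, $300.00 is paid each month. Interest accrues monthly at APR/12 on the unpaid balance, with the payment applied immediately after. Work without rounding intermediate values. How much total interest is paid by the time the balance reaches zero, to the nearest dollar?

$597

Promo months 1–12 at r₀ = 0%/12 = 0; months 13+ at r₁ = 18.9%/12 = 0.01575.
After month 12 (no interest yet): B = $7,850.00 − 12·$300.00 = $4,250.00.
Then at r₁ with $300.00/mo: n₂ = −ln(1 − r₁·B/P)/ln(1+r₁) ≈ 16.16 → 17 more payments.
Total paid = 28·$300.00 + $47.15 = $8,447.15; interest = $8,447.15 − $7,850.00 = $597.15.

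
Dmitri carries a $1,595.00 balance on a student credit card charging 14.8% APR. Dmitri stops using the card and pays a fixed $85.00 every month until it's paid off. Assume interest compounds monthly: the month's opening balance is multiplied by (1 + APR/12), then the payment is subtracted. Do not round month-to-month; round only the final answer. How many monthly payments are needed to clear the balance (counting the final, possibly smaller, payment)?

Monthly rate r = 14.8%/12 = 1.23333% = 0.0123333.
Recurrence: B ← B·(1+r) − $85.00.
Month 1: interest $19.67; balance after payment $1,529.67.
Month 2: interest $18.87; balance after payment $1,463.54.
Closed form: n = −ln(1 − rB₀/P)/ln(1+r) = −ln(0.76857)/ln(1.01233) ≈ 21.474, so the balance reaches zero during payment 22.

22 months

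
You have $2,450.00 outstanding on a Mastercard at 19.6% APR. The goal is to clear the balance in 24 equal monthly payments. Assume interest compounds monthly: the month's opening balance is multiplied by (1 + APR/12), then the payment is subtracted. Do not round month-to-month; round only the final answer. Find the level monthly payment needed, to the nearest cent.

$124.22

Monthly rate r = 19.6%/12 = 1.63333% = 0.0163333.
Level-payment amortization: P = B₀·r / (1 − (1+r)^(−n)) = 2450.00·0.0163333 / (1 − 1.01633^(−24)).
Denominator 1 − (1+r)^(−24) = 0.322152609.
P = 40.0167 / 0.322152609 ≈ 124.22.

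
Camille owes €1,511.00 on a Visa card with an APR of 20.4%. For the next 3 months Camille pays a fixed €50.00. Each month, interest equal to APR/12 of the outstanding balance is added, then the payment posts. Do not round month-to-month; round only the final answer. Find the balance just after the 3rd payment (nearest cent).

€1,436.81

Monthly rate r = 20.4%/12 = 1.7% = 0.017.
Each month: B ← B·(1+r) − €50.00.
Month 1: interest €25.69; balance after payment €1,486.69.
Month 2: interest €25.27; balance after payment €1,461.96.
Month 3: interest €24.85; balance after payment €1,436.81.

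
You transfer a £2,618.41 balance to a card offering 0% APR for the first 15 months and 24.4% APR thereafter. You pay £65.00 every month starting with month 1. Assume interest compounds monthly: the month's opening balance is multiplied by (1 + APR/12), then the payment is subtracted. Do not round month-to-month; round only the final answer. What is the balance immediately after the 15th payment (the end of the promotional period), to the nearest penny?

Promo months 1–15 at r₀ = 0%/12 = 0; months 16+ at r₁ = 24.4%/12 = 0.0203333.
After month 15 (no interest yet): B = £2,618.41 − 15·£65.00 = £1,643.41.

£1,643.41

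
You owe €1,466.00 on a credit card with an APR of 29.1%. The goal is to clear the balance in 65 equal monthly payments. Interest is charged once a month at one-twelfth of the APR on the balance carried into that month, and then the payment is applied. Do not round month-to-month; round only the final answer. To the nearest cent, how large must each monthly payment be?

€45.04

Monthly rate r = 29.1%/12 = 2.425% = 0.02425.
Level-payment amortization: P = B₀·r / (1 − (1+r)^(−n)) = 1466.00·0.02425 / (1 − 1.02425^(−65)).
Denominator 1 − (1+r)^(−65) = 0.789325593.
P = 35.5505 / 0.789325593 ≈ 45.04.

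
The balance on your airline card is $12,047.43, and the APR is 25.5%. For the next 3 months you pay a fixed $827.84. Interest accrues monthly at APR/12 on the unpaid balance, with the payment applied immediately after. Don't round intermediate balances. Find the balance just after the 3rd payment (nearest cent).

Monthly rate r = 25.5%/12 = 2.125% = 0.02125.
Each month: B ← B·(1+r) − $827.84.
Month 1: interest $256.01; balance after payment $11,475.60.
Month 2: interest $243.86; balance after payment $10,891.61.
Month 3: interest $231.45; balance after payment $10,295.22.

$10,295.22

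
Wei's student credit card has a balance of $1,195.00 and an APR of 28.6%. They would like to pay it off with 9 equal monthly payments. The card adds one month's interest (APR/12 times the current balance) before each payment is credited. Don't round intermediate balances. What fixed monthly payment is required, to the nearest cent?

Monthly rate r = 28.6%/12 = 2.38333% = 0.0238333.
Level-payment amortization: P = B₀·r / (1 − (1+r)^(−n)) = 1195.00·0.0238333 / (1 − 1.02383^(−9)).
Denominator 1 − (1+r)^(−9) = 0.191022178.
P = 28.4808 / 0.191022178 ≈ 149.10.

$149.10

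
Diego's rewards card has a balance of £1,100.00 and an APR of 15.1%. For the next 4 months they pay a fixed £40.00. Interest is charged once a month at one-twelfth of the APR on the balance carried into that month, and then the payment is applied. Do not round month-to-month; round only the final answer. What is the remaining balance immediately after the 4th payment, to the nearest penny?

£993.38

Monthly rate r = 15.1%/12 = 1.25833% = 0.0125833.
Each month: B ← B·(1+r) − £40.00.
Month 1: interest £13.84; balance after payment £1,073.84.
Month 2: interest £13.51; balance after payment £1,047.35.
Month 3: interest £13.18; balance after payment £1,020.53.
Month 4: interest £12.84; balance after payment £993.38.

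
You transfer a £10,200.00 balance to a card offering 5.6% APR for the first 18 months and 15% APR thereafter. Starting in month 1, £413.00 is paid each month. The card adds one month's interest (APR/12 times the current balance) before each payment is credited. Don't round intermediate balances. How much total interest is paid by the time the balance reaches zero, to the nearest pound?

£795

Promo months 1–18 at r₀ = 5.6%/12 = 0.00466667; months 19+ at r₁ = 15%/12 = 0.0125.
After month 18: iterate B ← B·(1+r₀) − £413.00 for 18 months → £3,355.30.
Then at r₁ with £413.00/mo: n₂ = −ln(1 − r₁·B/P)/ln(1+r₁) ≈ 8.62 → 9 more payments.
Total paid = 26·£413.00 + £256.83 = £10,994.83; interest = £10,994.83 − £10,200.00 = £794.83.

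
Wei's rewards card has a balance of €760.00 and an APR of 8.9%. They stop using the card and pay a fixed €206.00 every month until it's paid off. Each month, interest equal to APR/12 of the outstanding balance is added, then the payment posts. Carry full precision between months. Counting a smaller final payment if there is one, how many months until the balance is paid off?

Monthly rate r = 8.9%/12 = 0.741667% = 0.00741667.
Recurrence: B ← B·(1+r) − €206.00.
Month 1: interest €5.64; balance after payment €559.64.
Month 2: interest €4.15; balance after payment €357.79.
Month 3: interest €2.65; balance after payment €154.44.
Month 4: interest €1.15; balance after payment €0.00.

4 months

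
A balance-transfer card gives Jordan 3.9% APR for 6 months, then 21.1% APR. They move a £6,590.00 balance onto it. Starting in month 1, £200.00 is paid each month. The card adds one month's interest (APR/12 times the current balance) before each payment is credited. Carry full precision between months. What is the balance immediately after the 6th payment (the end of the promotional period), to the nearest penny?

Promo months 1–6 at r₀ = 3.9%/12 = 0.00325; months 7+ at r₁ = 21.1%/12 = 0.0175833.
After month 6: iterate B ← B·(1+r₀) − £200.00 for 6 months → £5,509.76.

£5,509.76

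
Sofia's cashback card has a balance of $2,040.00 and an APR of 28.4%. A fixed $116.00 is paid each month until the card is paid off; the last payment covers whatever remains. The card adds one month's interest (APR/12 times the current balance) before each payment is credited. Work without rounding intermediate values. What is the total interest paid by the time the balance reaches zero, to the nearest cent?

Monthly rate r = 28.4%/12 = 2.36667% = 0.0236667.
Payoff takes n = ⌈−ln(1 − rB₀/P)/ln(1+r)⌉ = ⌈23.009⌉ = 24 payments; the last is $1.09.
Total paid = 23·$116.00 + $1.09 = $2,669.09.
Total interest = total paid − principal = $2,669.09 − $2,040.00 = $629.09.

$629.09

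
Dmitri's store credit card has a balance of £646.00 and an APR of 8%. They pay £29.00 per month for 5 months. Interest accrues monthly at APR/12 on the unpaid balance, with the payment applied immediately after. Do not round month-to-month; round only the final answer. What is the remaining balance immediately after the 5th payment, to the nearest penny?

£520.88

Monthly rate r = 8%/12 = 0.666667% = 0.00666667.
Each month: B ← B·(1+r) − £29.00.
Month 1: interest £4.31; balance after payment £621.31.
Month 2: interest £4.14; balance after payment £596.45.
Month 3: interest £3.98; balance after payment £571.43.
Month 4: interest £3.81; balance after payment £546.23.
Month 5: interest £3.64; balance after payment £520.88.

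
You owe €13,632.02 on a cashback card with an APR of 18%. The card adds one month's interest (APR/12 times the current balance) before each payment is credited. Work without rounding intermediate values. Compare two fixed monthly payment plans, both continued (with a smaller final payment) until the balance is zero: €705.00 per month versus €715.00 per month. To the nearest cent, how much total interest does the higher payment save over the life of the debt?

€42.33

Monthly rate r = 18%/12 = 1.5% = 0.015.
At €705.00/mo: n = ⌈−ln(1 − rB₀/P)/ln(1+r)⌉ = 24 payments (last €5.38); total interest = total paid − €13,632.02 = €2,588.36.
At €715.00/mo: 23 payments (last €448.05); total interest €2,546.03.
Interest saved = €2,588.36 − €2,546.03 = €42.33.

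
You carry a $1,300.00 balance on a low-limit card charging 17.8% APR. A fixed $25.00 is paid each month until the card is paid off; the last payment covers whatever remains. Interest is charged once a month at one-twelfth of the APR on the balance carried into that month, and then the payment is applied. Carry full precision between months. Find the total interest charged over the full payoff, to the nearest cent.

Monthly rate r = 17.8%/12 = 1.48333% = 0.0148333.
Payoff takes n = ⌈−ln(1 − rB₀/P)/ln(1+r)⌉ = ⌈100.207⌉ = 101 payments; the last is $5.21.
Total paid = 100·$25.00 + $5.21 = $2,505.21.
Total interest = total paid − principal = $2,505.21 − $1,300.00 = $1,205.21.

$1,205.21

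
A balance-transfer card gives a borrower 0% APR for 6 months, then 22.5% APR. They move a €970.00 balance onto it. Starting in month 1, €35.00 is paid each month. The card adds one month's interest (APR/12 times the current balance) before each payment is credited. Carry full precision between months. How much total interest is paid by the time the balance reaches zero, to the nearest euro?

€225

Promo months 1–6 at r₀ = 0%/12 = 0; months 7+ at r₁ = 22.5%/12 = 0.01875.
After month 6 (no interest yet): B = €970.00 − 6·€35.00 = €760.00.
Then at r₁ with €35.00/mo: n₂ = −ln(1 − r₁·B/P)/ln(1+r₁) ≈ 28.14 → 29 more payments.
Total paid = 34·€35.00 + €5.06 = €1,195.06; interest = €1,195.06 − €970.00 = €225.06.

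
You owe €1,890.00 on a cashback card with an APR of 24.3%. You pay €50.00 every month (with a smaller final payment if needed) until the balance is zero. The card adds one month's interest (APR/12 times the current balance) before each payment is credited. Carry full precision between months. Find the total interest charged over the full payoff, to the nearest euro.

Monthly rate r = 24.3%/12 = 2.025% = 0.02025.
Payoff takes n = ⌈−ln(1 − rB₀/P)/ln(1+r)⌉ = ⌈72.332⌉ = 73 payments; the last is €16.70.
Total paid = 72·€50.00 + €16.70 = €3,616.70.
Total interest = total paid − principal = €3,616.70 − €1,890.00 = €1,726.70.

€1,727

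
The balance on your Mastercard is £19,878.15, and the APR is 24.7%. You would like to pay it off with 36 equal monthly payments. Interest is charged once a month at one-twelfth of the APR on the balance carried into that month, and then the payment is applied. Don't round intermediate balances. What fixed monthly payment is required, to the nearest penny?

Monthly rate r = 24.7%/12 = 2.05833% = 0.0205833.
Level-payment amortization: P = B₀·r / (1 − (1+r)^(−n)) = 19878.15·0.0205833 / (1 − 1.02058^(−36)).
Denominator 1 − (1+r)^(−36) = 0.519763666.
P = 409.159 / 0.519763666 ≈ 787.20.

£787.20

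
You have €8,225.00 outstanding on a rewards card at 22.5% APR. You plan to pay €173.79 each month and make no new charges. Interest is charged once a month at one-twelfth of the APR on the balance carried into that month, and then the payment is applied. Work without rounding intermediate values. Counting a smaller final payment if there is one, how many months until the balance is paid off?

118 months

Monthly rate r = 22.5%/12 = 1.875% = 0.01875.
Recurrence: B ← B·(1+r) − €173.79.
Month 1: interest €154.22; balance after payment €8,205.43.
Month 2: interest €153.85; balance after payment €8,185.49.
Closed form: n = −ln(1 − rB₀/P)/ln(1+r) = −ln(0.11261)/ln(1.01875) ≈ 117.557, so the balance reaches zero during payment 118.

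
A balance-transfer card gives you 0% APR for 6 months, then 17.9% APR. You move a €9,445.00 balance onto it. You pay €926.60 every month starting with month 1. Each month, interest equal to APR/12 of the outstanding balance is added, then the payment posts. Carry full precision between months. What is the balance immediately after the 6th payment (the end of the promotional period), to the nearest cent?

€3,885.40

Promo months 1–6 at r₀ = 0%/12 = 0; months 7+ at r₁ = 17.9%/12 = 0.0149167.
After month 6 (no interest yet): B = €9,445.00 − 6·€926.60 = €3,885.40.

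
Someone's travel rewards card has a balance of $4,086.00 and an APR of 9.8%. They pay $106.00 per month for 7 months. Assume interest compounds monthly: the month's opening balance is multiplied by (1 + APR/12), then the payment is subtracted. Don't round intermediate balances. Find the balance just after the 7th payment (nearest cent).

$3,564.96

Monthly rate r = 9.8%/12 = 0.816667% = 0.00816667.
Each month: B ← B·(1+r) − $106.00.
Month 1: interest $33.37; balance after payment $4,013.37.
Month 2: interest $32.78; balance after payment $3,940.14.
Month 3: interest $32.18; balance after payment $3,866.32.
Month 4: interest $31.57; balance after payment $3,791.90.
Month 5: interest $30.97; balance after payment $3,716.86.
Month 6: interest $30.35; balance after payment $3,641.22.
Month 7: interest $29.74; balance after payment $3,564.96.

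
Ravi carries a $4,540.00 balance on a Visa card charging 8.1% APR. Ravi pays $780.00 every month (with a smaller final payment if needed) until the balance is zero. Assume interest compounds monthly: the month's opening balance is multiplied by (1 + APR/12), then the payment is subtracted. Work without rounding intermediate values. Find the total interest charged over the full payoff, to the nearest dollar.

$107

Monthly rate r = 8.1%/12 = 0.675% = 0.00675.
Payoff takes n = ⌈−ln(1 − rB₀/P)/ln(1+r)⌉ = ⌈5.958⌉ = 6 payments; the last is $747.31.
Total paid = 5·$780.00 + $747.31 = $4,647.31.
Total interest = total paid − principal = $4,647.31 − $4,540.00 = $107.31.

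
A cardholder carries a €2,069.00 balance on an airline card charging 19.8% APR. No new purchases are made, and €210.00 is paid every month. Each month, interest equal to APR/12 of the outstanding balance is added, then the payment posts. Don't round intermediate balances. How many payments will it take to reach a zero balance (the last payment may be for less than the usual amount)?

Monthly rate r = 19.8%/12 = 1.65% = 0.0165.
Recurrence: B ← B·(1+r) − €210.00.
Month 1: interest €34.14; balance after payment €1,893.14.
Month 2: interest €31.24; balance after payment €1,714.38.
Closed form: n = −ln(1 − rB₀/P)/ln(1+r) = −ln(0.83744)/ln(1.0165) ≈ 10.841, so the balance reaches zero during payment 11.

11 payments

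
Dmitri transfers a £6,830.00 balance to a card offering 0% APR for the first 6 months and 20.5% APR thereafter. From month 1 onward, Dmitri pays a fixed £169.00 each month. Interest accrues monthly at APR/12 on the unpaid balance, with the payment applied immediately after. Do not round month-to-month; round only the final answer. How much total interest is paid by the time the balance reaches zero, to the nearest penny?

£3,029.00

Promo months 1–6 at r₀ = 0%/12 = 0; months 7+ at r₁ = 20.5%/12 = 0.0170833.
After month 6 (no interest yet): B = £6,830.00 − 6·£169.00 = £5,816.00.
Then at r₁ with £169.00/mo: n₂ = −ln(1 − r₁·B/P)/ln(1+r₁) ≈ 52.34 → 53 more payments.
Total paid = 58·£169.00 + £57.00 = £9,859.00; interest = £9,859.00 − £6,830.00 = £3,029.00.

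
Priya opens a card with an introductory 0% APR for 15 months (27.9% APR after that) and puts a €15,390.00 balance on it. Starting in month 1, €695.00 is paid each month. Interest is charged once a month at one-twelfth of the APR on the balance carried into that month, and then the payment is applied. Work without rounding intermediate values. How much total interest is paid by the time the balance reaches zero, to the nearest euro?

€528

Promo months 1–15 at r₀ = 0%/12 = 0; months 16+ at r₁ = 27.9%/12 = 0.02325.
After month 15 (no interest yet): B = €15,390.00 − 15·€695.00 = €4,965.00.
Then at r₁ with €695.00/mo: n₂ = −ln(1 − r₁·B/P)/ln(1+r₁) ≈ 7.90 → 8 more payments.
Total paid = 22·€695.00 + €628.13 = €15,918.13; interest = €15,918.13 − €15,390.00 = €528.13.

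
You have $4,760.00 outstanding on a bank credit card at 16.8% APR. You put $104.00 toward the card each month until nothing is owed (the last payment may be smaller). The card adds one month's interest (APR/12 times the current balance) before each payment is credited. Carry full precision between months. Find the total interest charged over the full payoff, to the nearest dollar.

Monthly rate r = 16.8%/12 = 1.4% = 0.014.
Payoff takes n = ⌈−ln(1 − rB₀/P)/ln(1+r)⌉ = ⌈73.639⌉ = 74 payments; the last is $66.58.
Total paid = 73·$104.00 + $66.58 = $7,658.58.
Total interest = total paid − principal = $7,658.58 − $4,760.00 = $2,898.58.

$2,899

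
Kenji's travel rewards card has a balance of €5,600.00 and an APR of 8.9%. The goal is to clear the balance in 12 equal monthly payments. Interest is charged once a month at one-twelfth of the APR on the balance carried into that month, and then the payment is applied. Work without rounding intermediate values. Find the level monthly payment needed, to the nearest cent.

Monthly rate r = 8.9%/12 = 0.741667% = 0.00741667.
Level-payment amortization: P = B₀·r / (1 − (1+r)^(−n)) = 5600.00·0.00741667 / (1 − 1.00742^(−12)).
Denominator 1 − (1+r)^(−12) = 0.0848539246.
P = 41.5333 / 0.0848539246 ≈ 489.47.

€489.47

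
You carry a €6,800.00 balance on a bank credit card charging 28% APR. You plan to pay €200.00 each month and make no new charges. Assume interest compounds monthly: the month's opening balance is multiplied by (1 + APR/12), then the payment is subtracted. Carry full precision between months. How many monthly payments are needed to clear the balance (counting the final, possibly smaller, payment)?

Monthly rate r = 28%/12 = 2.33333% = 0.0233333.
Recurrence: B ← B·(1+r) − €200.00.
Month 1: interest €158.67; balance after payment €6,758.67.
Month 2: interest €157.70; balance after payment €6,716.37.
Closed form: n = −ln(1 − rB₀/P)/ln(1+r) = −ln(0.20667)/ln(1.02333) ≈ 68.356, so the balance reaches zero during payment 69.

69 payments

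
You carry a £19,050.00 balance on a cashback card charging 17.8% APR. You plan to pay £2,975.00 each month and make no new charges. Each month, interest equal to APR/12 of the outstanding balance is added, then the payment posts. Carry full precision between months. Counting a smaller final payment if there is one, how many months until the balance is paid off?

Monthly rate r = 17.8%/12 = 1.48333% = 0.0148333.
Recurrence: B ← B·(1+r) − £2,975.00.
Month 1: interest £282.57; balance after payment £16,357.58.
Month 2: interest £242.64; balance after payment £13,625.21.
Closed form: n = −ln(1 − rB₀/P)/ln(1+r) = −ln(0.90502)/ln(1.01483) ≈ 6.778, so the balance reaches zero during payment 7.

7 months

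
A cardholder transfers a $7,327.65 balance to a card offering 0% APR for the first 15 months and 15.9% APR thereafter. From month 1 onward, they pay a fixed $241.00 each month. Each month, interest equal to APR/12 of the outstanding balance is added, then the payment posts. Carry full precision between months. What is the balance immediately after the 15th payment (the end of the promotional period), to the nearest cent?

Promo months 1–15 at r₀ = 0%/12 = 0; months 16+ at r₁ = 15.9%/12 = 0.01325.
After month 15 (no interest yet): B = $7,327.65 − 15·$241.00 = $3,712.65.

$3,712.65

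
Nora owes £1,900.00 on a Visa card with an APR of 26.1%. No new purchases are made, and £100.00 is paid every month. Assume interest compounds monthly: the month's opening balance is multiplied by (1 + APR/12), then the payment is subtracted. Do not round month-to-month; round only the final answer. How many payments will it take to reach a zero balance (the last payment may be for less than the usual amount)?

Monthly rate r = 26.1%/12 = 2.175% = 0.02175.
Recurrence: B ← B·(1+r) − £100.00.
Month 1: interest £41.33; balance after payment £1,841.33.
Month 2: interest £40.05; balance after payment £1,781.37.
Closed form: n = −ln(1 − rB₀/P)/ln(1+r) = −ln(0.58675)/ln(1.02175) ≈ 24.779, so the balance reaches zero during payment 25.

25 payments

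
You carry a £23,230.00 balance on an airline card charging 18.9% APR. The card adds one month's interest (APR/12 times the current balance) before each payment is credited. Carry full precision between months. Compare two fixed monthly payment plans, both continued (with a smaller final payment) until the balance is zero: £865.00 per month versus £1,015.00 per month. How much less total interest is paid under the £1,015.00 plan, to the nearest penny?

Monthly rate r = 18.9%/12 = 1.575% = 0.01575.
At £865.00/mo: n = ⌈−ln(1 − rB₀/P)/ln(1+r)⌉ = 36 payments (last £162.32); total interest = total paid − £23,230.00 = £7,207.32.
At £1,015.00/mo: 29 payments (last £615.78); total interest £5,805.78.
Interest saved = £7,207.32 − £5,805.78 = £1,401.54.

£1,401.54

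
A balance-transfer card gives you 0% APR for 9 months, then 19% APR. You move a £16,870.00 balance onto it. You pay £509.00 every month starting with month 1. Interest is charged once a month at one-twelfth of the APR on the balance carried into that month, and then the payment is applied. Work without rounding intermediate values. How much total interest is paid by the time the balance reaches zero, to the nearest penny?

Promo months 1–9 at r₀ = 0%/12 = 0; months 10+ at r₁ = 19%/12 = 0.0158333.
After month 9 (no interest yet): B = £16,870.00 − 9·£509.00 = £12,289.00.
Then at r₁ with £509.00/mo: n₂ = −ln(1 − r₁·B/P)/ln(1+r₁) ≈ 30.66 → 31 more payments.
Total paid = 39·£509.00 + £338.72 = £20,189.72; interest = £20,189.72 − £16,870.00 = £3,319.72.

£3,319.72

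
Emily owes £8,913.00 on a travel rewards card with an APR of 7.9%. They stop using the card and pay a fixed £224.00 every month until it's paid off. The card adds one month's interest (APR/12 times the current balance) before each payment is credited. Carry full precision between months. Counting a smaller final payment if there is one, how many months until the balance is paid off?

Monthly rate r = 7.9%/12 = 0.658333% = 0.00658333.
Recurrence: B ← B·(1+r) − £224.00.
Month 1: interest £58.68; balance after payment £8,747.68.
Month 2: interest £57.59; balance after payment £8,581.27.
Closed form: n = −ln(1 − rB₀/P)/ln(1+r) = −ln(0.73805)/ln(1.00658) ≈ 46.290, so the balance reaches zero during payment 47.

47 payments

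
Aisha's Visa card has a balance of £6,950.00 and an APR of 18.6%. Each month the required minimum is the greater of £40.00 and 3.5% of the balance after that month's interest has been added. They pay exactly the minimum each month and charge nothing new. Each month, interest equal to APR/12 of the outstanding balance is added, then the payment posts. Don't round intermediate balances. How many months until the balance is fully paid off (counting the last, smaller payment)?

128 months

Monthly rate r = 18.6%/12 = 1.55% = 0.0155.
While 3.5% of the post-interest balance exceeds £40.00, each month B ← (B·(1+r))·(1 − 0.035), i.e. B shrinks by the factor (1+r)·0.965 = 0.97996.
This holds for months 1–90. Entering month 91 the balance is £1,123.66; 3.5% of the post-interest balance is now below £40.00, so the flat £40.00 minimum applies from here.
From month 91 a fixed £40.00 at rate r clears £1,123.66 in 38 more payments. Total: 90 + 38 = 128 months.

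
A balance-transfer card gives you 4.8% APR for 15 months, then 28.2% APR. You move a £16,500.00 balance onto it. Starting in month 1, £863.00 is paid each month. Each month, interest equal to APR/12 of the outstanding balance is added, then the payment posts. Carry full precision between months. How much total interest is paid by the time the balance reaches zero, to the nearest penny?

£964.24

Promo months 1–15 at r₀ = 4.8%/12 = 0.004; months 16+ at r₁ = 28.2%/12 = 0.0235.
After month 15: iterate B ← B·(1+r₀) − £863.00 for 15 months → £4,204.39.
Then at r₁ with £863.00/mo: n₂ = −ln(1 − r₁·B/P)/ln(1+r₁) ≈ 5.23 → 6 more payments.
Total paid = 20·£863.00 + £204.24 = £17,464.24; interest = £17,464.24 − £16,500.00 = £964.24.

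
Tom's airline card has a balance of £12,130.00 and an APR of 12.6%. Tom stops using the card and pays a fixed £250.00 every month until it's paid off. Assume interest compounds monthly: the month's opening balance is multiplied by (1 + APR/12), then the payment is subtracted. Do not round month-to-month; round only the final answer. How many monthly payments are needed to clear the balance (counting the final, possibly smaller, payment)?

69 months

Monthly rate r = 12.6%/12 = 1.05% = 0.0105.
Recurrence: B ← B·(1+r) − £250.00.
Month 1: interest £127.36; balance after payment £12,007.36.
Month 2: interest £126.08; balance after payment £11,883.44.
Closed form: n = −ln(1 − rB₀/P)/ln(1+r) = −ln(0.49054)/ln(1.0105) ≈ 68.189, so the balance reaches zero during payment 69.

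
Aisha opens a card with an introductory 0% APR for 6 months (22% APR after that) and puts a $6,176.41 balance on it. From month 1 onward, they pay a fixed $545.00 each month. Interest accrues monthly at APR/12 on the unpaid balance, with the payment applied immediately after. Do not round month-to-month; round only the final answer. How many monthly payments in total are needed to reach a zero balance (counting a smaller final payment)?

12 payments

Promo months 1–6 at r₀ = 0%/12 = 0; months 7+ at r₁ = 22%/12 = 0.0183333.
After month 6 (no interest yet): B = $6,176.41 − 6·$545.00 = $2,906.41.
Then at r₁ with $545.00/mo: n₂ = −ln(1 − r₁·B/P)/ln(1+r₁) ≈ 5.66 → 6 more payments.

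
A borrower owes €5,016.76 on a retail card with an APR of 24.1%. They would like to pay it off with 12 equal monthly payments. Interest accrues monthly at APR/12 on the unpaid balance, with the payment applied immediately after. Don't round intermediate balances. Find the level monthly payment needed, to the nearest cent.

Monthly rate r = 24.1%/12 = 2.00833% = 0.0200833.
Level-payment amortization: P = B₀·r / (1 − (1+r)^(−n)) = 5016.76·0.0200833 / (1 − 1.02008^(−12)).
Denominator 1 − (1+r)^(−12) = 0.212279447.
P = 100.753 / 0.212279447 ≈ 474.63.

€474.63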